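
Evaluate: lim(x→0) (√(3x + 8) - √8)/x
This is a standard limit.

Factor or rationalize the expression:
  lim(x→0) (√(3x + 8) - √8)/x = 3·sqrt(2)/8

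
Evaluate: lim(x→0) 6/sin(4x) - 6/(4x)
This is an ∞-∞ indeterminate form.

Combine fractions or rationalize to convert ∞-∞ to 0/0 form:
  lim(x→0) 6/sin(4x) - 6/(4x) = 0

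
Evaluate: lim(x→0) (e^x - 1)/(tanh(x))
This is a 0/0 indeterminate form.

Apply L'Hôpital's rule: differentiate numerator and denominator separately.
  f(x) = e^(x) - 1   ⇒   f'(x) = e^(x)
  g(x) = tanh(x)   ⇒   g'(x) = 1 - tanh(x)^2
  lim(x→0) f'(x)/g'(x) = lim(x→0) (e^(x))/(1 - tanh(x)^2)
  = 1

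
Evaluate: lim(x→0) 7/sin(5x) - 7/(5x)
This is an ∞-∞ indeterminate form.

Combine fractions or rationalize to convert ∞-∞ to 0/0 form:
  lim(x→0) 7/sin(5x) - 7/(5x) = 0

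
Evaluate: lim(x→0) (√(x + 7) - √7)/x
This is a standard limit.

Factor or rationalize the expression:
  lim(x→0) (√(x + 7) - √7)/x = sqrt(7)/14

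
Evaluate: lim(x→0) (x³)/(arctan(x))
This is a 0/0 indeterminate form.

Apply L'Hôpital's rule: differentiate numerator and denominator separately.
  f(x) = x^3   ⇒   f'(x) = 3·x^2
  g(x) = atan(x)   ⇒   g'(x) = 1/(x^2 + 1)
  lim(x→0) f'(x)/g'(x) = lim(x→0) (3·x^2)/(1/(x^2 + 1))
  = 0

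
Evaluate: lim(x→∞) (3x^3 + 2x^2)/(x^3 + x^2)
This is an ∞/∞ indeterminate form.

Apply L'Hôpital's rule: differentiate numerator and denominator separately.
  f(x) = 3·x^3 + 2·x^2   ⇒   f'(x) = 9·x^2 + 4·x
  g(x) = x^3 + x^2   ⇒   g'(x) = 3·x^2 + 2·x
  lim(x→∞) f'(x)/g'(x) = lim(x→∞) (9·x^2 + 4·x)/(3·x^2 + 2·x)
  = 3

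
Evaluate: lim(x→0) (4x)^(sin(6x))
This is an exponential indeterminate form.

For exponential indeterminate forms, take the natural log:
  Let L = lim(x→0) (4x)^(sin(6x))
  Then ln(L) = lim(x→0) [exponent × ln(base)]
  Evaluate using L'Hôpital or standard limits, then exponentiate.
  L = 1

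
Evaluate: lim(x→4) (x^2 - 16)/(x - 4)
This is a standard limit.

Factor or rationalize the expression:
  lim(x→4) (x^2 - 16)/(x - 4) = 8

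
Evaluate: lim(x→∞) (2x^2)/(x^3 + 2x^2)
This is an ∞/∞ indeterminate form.

Apply L'Hôpital's rule: differentiate numerator and denominator separately.
  f(x) = 2·x^2   ⇒   f'(x) = 4·x
  g(x) = x^3 + 2·x^2   ⇒   g'(x) = 3·x^2 + 4·x
  lim(x→∞) f'(x)/g'(x) = lim(x→∞) (4·x)/(3·x^2 + 4·x)
  = 0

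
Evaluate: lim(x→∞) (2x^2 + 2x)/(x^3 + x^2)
This is an ∞/∞ indeterminate form.

Apply L'Hôpital's rule: differentiate numerator and denominator separately.
  f(x) = 2·x^2 + 2·x   ⇒   f'(x) = 4·x + 2
  g(x) = x^3 + x^2   ⇒   g'(x) = 3·x^2 + 2·x
  lim(x→∞) f'(x)/g'(x) = lim(x→∞) (4·x + 2)/(3·x^2 + 2·x)
  = 0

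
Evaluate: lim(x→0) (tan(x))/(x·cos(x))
This is a 0/0 indeterminate form.

Apply L'Hôpital's rule: differentiate numerator and denominator separately.
  f(x) = tan(x)   ⇒   f'(x) = tan(x)^2 + 1
  g(x) = x·cos(x)   ⇒   g'(x) = -x·sin(x) + cos(x)
  lim(x→0) f'(x)/g'(x) = lim(x→0) (tan(x)^2 + 1)/(-x·sin(x) + cos(x))
  = 1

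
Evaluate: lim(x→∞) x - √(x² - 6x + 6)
This is an ∞-∞ indeterminate form.

Combine fractions or rationalize to convert ∞-∞ to 0/0 form:
  lim(x→∞) x - √(x² - 6x + 6) = 3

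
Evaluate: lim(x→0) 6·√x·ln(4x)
This is a 0·∞ indeterminate form.

Rewrite 0·∞ as a quotient (0/0 or ∞/∞ form), then apply L'Hôpital's rule:
  lim(x→0) 6·√x·ln(4x) = 0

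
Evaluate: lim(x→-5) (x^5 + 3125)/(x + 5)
This is a standard limit.

Factor or rationalize the expression:
  lim(x→-5) (x^5 + 3125)/(x + 5) = 3125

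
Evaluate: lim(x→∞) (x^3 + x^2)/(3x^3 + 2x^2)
This is an ∞/∞ indeterminate form.

Apply L'Hôpital's rule: differentiate numerator and denominator separately.
  f(x) = x^3 + x^2   ⇒   f'(x) = 3·x^2 + 2·x
  g(x) = 3·x^3 + 2·x^2   ⇒   g'(x) = 9·x^2 + 4·x
  lim(x→∞) f'(x)/g'(x) = lim(x→∞) (3·x^2 + 2·x)/(9·x^2 + 4·x)
  = 1/3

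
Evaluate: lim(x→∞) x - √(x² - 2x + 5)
This is an ∞-∞ indeterminate form.

Combine fractions or rationalize to convert ∞-∞ to 0/0 form:
  lim(x→∞) x - √(x² - 2x + 5) = 1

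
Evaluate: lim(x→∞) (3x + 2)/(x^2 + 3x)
This is an ∞/∞ indeterminate form.

Apply L'Hôpital's rule: differentiate numerator and denominator separately.
  f(x) = 3·x + 2   ⇒   f'(x) = 3
  g(x) = x^2 + 3·x   ⇒   g'(x) = 2·x + 3
  lim(x→∞) f'(x)/g'(x) = lim(x→∞) (3)/(2·x + 3)
  = 0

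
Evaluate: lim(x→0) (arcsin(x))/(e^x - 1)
This is a 0/0 indeterminate form.

Apply L'Hôpital's rule: differentiate numerator and denominator separately.
  f(x) = asin(x)   ⇒   f'(x) = 1/sqrt(1 - x^2)
  g(x) = e^(x) - 1   ⇒   g'(x) = e^(x)
  lim(x→0) f'(x)/g'(x) = lim(x→0) (1/sqrt(1 - x^2))/(e^(x))
  = 1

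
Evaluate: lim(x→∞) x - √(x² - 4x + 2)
This is an ∞-∞ indeterminate form.

Combine fractions or rationalize to convert ∞-∞ to 0/0 form:
  lim(x→∞) x - √(x² - 4x + 2) = 2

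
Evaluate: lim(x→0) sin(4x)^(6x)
This is an exponential indeterminate form.

For exponential indeterminate forms, take the natural log:
  Let L = lim(x→0) sin(4x)^(6x)
  Then ln(L) = lim(x→0) [exponent × ln(base)]
  Evaluate using L'Hôpital or standard limits, then exponentiate.
  L = 1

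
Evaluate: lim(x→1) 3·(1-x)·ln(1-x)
This is a 0·∞ indeterminate form.

Rewrite 0·∞ as a quotient (0/0 or ∞/∞ form), then apply L'Hôpital's rule:
  lim(x→1) 3·(1-x)·ln(1-x) = 0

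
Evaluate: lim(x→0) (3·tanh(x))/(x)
This is a 0/0 indeterminate form.

Apply L'Hôpital's rule: differentiate numerator and denominator separately.
  f(x) = 3·tanh(x)   ⇒   f'(x) = 3 - 3·tanh(x)^2
  g(x) = x   ⇒   g'(x) = 1
  lim(x→0) f'(x)/g'(x) = lim(x→0) (3 - 3·tanh(x)^2)/(1)
  = 3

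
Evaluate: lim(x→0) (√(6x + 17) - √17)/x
This is a standard limit.

Factor or rationalize the expression:
  lim(x→0) (√(6x + 17) - √17)/x = 3·sqrt(17)/17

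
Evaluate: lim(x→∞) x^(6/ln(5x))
This is an exponential indeterminate form.

For exponential indeterminate forms, take the natural log:
  Let L = lim(x→∞) x^(6/ln(5x))
  Then ln(L) = lim(x→∞) [exponent × ln(base)]
  Evaluate using L'Hôpital or standard limits, then exponentiate.
  L = e^(6)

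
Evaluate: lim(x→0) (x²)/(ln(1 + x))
This is a 0/0 indeterminate form.

Apply L'Hôpital's rule: differentiate numerator and denominator separately.
  f(x) = x^2   ⇒   f'(x) = 2·x
  g(x) = ln(x + 1)   ⇒   g'(x) = 1/(x + 1)
  lim(x→0) f'(x)/g'(x) = lim(x→0) (2·x)/(1/(x + 1))
  = 0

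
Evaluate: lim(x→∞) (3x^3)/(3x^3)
This is an ∞/∞ indeterminate form.

Apply L'Hôpital's rule: differentiate numerator and denominator separately.
  f(x) = 3·x^3   ⇒   f'(x) = 9·x^2
  g(x) = 3·x^3   ⇒   g'(x) = 9·x^2
  lim(x→∞) f'(x)/g'(x) = lim(x→∞) (9·x^2)/(9·x^2)
  = 1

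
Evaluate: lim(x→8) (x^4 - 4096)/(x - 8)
This is a standard limit.

Factor or rationalize the expression:
  lim(x→8) (x^4 - 4096)/(x - 8) = 2048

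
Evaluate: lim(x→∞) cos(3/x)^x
This is an exponential indeterminate form.

For exponential indeterminate forms, take the natural log:
  Let L = lim(x→∞) cos(3/x)^x
  Then ln(L) = lim(x→∞) [exponent × ln(base)]
  Evaluate using L'Hôpital or standard limits, then exponentiate.
  L = 1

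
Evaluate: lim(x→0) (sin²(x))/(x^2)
This is a 0/0 indeterminate form.

Apply L'Hôpital's rule: differentiate numerator and denominator separately.
  f(x) = sin(x)^2   ⇒   f'(x) = 2·sin(x)·cos(x)
  g(x) = x^2   ⇒   g'(x) = 2·x
  lim(x→0) f'(x)/g'(x) = lim(x→0) (2·sin(x)·cos(x))/(2·x)
  = 1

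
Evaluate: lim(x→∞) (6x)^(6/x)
This is an exponential indeterminate form.

For exponential indeterminate forms, take the natural log:
  Let L = lim(x→∞) (6x)^(6/x)
  Then ln(L) = lim(x→∞) [exponent × ln(base)]
  Evaluate using L'Hôpital or standard limits, then exponentiate.
  L = 1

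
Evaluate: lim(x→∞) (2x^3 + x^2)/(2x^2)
This is an ∞/∞ indeterminate form.

Apply L'Hôpital's rule: differentiate numerator and denominator separately.
  f(x) = 2·x^3 + x^2   ⇒   f'(x) = 6·x^2 + 2·x
  g(x) = 2·x^2   ⇒   g'(x) = 4·x
  lim(x→∞) f'(x)/g'(x) = lim(x→∞) (6·x^2 + 2·x)/(4·x)
  = ∞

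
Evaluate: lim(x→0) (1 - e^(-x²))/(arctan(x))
This is a 0/0 indeterminate form.

Apply L'Hôpital's rule: differentiate numerator and denominator separately.
  f(x) = 1 - e^(-x^2)   ⇒   f'(x) = 2·x·e^(-x^2)
  g(x) = atan(x)   ⇒   g'(x) = 1/(x^2 + 1)
  lim(x→0) f'(x)/g'(x) = lim(x→0) (2·x·e^(-x^2))/(1/(x^2 + 1))
  = 0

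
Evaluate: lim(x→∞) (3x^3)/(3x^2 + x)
This is an ∞/∞ indeterminate form.

Apply L'Hôpital's rule: differentiate numerator and denominator separately.
  f(x) = 3·x^3   ⇒   f'(x) = 9·x^2
  g(x) = 3·x^2 + x   ⇒   g'(x) = 6·x + 1
  lim(x→∞) f'(x)/g'(x) = lim(x→∞) (9·x^2)/(6·x + 1)
  = ∞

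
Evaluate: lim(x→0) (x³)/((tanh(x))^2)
This is a 0/0 indeterminate form.

Apply L'Hôpital's rule: differentiate numerator and denominator separately.
  f(x) = x^3   ⇒   f'(x) = 3·x^2
  g(x) = tanh(x)^2   ⇒   g'(x) = (2 - 2·tanh(x)^2)·tanh(x)
  lim(x→0) f'(x)/g'(x) = lim(x→0) (3·x^2)/((2 - 2·tanh(x)^2)·tanh(x))
  = 0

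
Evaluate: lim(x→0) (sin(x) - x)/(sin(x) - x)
This is a 0/0 indeterminate form.

Apply L'Hôpital's rule: differentiate numerator and denominator separately.
  f(x) = -x + sin(x)   ⇒   f'(x) = cos(x) - 1
  g(x) = -x + sin(x)   ⇒   g'(x) = cos(x) - 1
  lim(x→0) f'(x)/g'(x) = lim(x→0) (cos(x) - 1)/(cos(x) - 1)
  = 1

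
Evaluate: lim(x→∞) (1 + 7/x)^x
This is an exponential indeterminate form.

For exponential indeterminate forms, take the natural log:
  Let L = lim(x→∞) (1 + 7/x)^x
  Then ln(L) = lim(x→∞) [exponent × ln(base)]
  Evaluate using L'Hôpital or standard limits, then exponentiate.
  L = e^(7)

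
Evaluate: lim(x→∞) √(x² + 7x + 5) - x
This is an ∞-∞ indeterminate form.

Combine fractions or rationalize to convert ∞-∞ to 0/0 form:
  lim(x→∞) √(x² + 7x + 5) - x = 7/2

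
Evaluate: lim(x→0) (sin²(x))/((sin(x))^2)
This is a 0/0 indeterminate form.

Apply L'Hôpital's rule: differentiate numerator and denominator separately.
  f(x) = sin(x)^2   ⇒   f'(x) = 2·sin(x)·cos(x)
  g(x) = sin(x)^2   ⇒   g'(x) = 2·sin(x)·cos(x)
  lim(x→0) f'(x)/g'(x) = lim(x→0) (2·sin(x)·cos(x))/(2·sin(x)·cos(x))
  = 1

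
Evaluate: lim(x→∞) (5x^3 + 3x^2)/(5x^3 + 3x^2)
This is an ∞/∞ indeterminate form.

Apply L'Hôpital's rule: differentiate numerator and denominator separately.
  f(x) = 5·x^3 + 3·x^2   ⇒   f'(x) = 15·x^2 + 6·x
  g(x) = 5·x^3 + 3·x^2   ⇒   g'(x) = 15·x^2 + 6·x
  lim(x→∞) f'(x)/g'(x) = lim(x→∞) (15·x^2 + 6·x)/(15·x^2 + 6·x)
  = 1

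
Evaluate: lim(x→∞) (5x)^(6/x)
This is an exponential indeterminate form.

For exponential indeterminate forms, take the natural log:
  Let L = lim(x→∞) (5x)^(6/x)
  Then ln(L) = lim(x→∞) [exponent × ln(base)]
  Evaluate using L'Hôpital or standard limits, then exponentiate.
  L = 1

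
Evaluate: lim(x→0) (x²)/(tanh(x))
This is a 0/0 indeterminate form.

Apply L'Hôpital's rule: differentiate numerator and denominator separately.
  f(x) = x^2   ⇒   f'(x) = 2·x
  g(x) = tanh(x)   ⇒   g'(x) = 1 - tanh(x)^2
  lim(x→0) f'(x)/g'(x) = lim(x→0) (2·x)/(1 - tanh(x)^2)
  = 0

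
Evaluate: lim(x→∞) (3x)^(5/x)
This is an exponential indeterminate form.

For exponential indeterminate forms, take the natural log:
  Let L = lim(x→∞) (3x)^(5/x)
  Then ln(L) = lim(x→∞) [exponent × ln(base)]
  Evaluate using L'Hôpital or standard limits, then exponentiate.
  L = 1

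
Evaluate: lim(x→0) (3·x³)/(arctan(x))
This is a 0/0 indeterminate form.

Apply L'Hôpital's rule: differentiate numerator and denominator separately.
  f(x) = 3·x^3   ⇒   f'(x) = 9·x^2
  g(x) = atan(x)   ⇒   g'(x) = 1/(x^2 + 1)
  lim(x→0) f'(x)/g'(x) = lim(x→0) (9·x^2)/(1/(x^2 + 1))
  = 0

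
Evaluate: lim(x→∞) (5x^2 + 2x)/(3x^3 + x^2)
This is an ∞/∞ indeterminate form.

Apply L'Hôpital's rule: differentiate numerator and denominator separately.
  f(x) = 5·x^2 + 2·x   ⇒   f'(x) = 10·x + 2
  g(x) = 3·x^3 + x^2   ⇒   g'(x) = 9·x^2 + 2·x
  lim(x→∞) f'(x)/g'(x) = lim(x→∞) (10·x + 2)/(9·x^2 + 2·x)
  = 0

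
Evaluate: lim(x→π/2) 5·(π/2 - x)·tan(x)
This is a 0·∞ indeterminate form.

Rewrite 0·∞ as a quotient (0/0 or ∞/∞ form), then apply L'Hôpital's rule:
  lim(x→π/2) 5·(π/2 - x)·tan(x) = 5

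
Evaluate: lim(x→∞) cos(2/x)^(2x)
This is an exponential indeterminate form.

For exponential indeterminate forms, take the natural log:
  Let L = lim(x→∞) cos(2/x)^(2x)
  Then ln(L) = lim(x→∞) [exponent × ln(base)]
  Evaluate using L'Hôpital or standard limits, then exponentiate.
  L = 1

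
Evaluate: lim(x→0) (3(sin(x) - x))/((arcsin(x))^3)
This is a 0/0 indeterminate form.

Apply L'Hôpital's rule: differentiate numerator and denominator separately.
  f(x) = -3·x + 3·sin(x)   ⇒   f'(x) = 3·cos(x) - 3
  g(x) = asin(x)^3   ⇒   g'(x) = 3·asin(x)^2/sqrt(1 - x^2)
  lim(x→0) f'(x)/g'(x) = lim(x→0) (3·cos(x) - 3)/(3·asin(x)^2/sqrt(1 - x^2))
  = -1/2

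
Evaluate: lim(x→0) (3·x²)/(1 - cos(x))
This is a 0/0 indeterminate form.

Apply L'Hôpital's rule: differentiate numerator and denominator separately.
  f(x) = 3·x^2   ⇒   f'(x) = 6·x
  g(x) = 1 - cos(x)   ⇒   g'(x) = sin(x)
  lim(x→0) f'(x)/g'(x) = lim(x→0) (6·x)/(sin(x))
  = 6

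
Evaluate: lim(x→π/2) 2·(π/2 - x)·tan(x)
This is a 0·∞ indeterminate form.

Rewrite 0·∞ as a quotient (0/0 or ∞/∞ form), then apply L'Hôpital's rule:
  lim(x→π/2) 2·(π/2 - x)·tan(x) = 2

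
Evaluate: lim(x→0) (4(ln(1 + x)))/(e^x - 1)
This is a 0/0 indeterminate form.

Apply L'Hôpital's rule: differentiate numerator and denominator separately.
  f(x) = 4·ln(x + 1)   ⇒   f'(x) = 4/(x + 1)
  g(x) = e^(x) - 1   ⇒   g'(x) = e^(x)
  lim(x→0) f'(x)/g'(x) = lim(x→0) (4/(x + 1))/(e^(x))
  = 4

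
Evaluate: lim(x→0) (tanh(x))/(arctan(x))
This is a 0/0 indeterminate form.

Apply L'Hôpital's rule: differentiate numerator and denominator separately.
  f(x) = tanh(x)   ⇒   f'(x) = 1 - tanh(x)^2
  g(x) = atan(x)   ⇒   g'(x) = 1/(x^2 + 1)
  lim(x→0) f'(x)/g'(x) = lim(x→0) (1 - tanh(x)^2)/(1/(x^2 + 1))
  = 1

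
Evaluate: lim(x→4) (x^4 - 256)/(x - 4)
This is a standard limit.

Factor or rationalize the expression:
  lim(x→4) (x^4 - 256)/(x - 4) = 256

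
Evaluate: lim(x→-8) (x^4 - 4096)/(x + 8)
This is a standard limit.

Factor or rationalize the expression:
  lim(x→-8) (x^4 - 4096)/(x + 8) = -2048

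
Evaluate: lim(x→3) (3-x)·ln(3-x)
This is a 0·∞ indeterminate form.

Rewrite 0·∞ as a quotient (0/0 or ∞/∞ form), then apply L'Hôpital's rule:
  lim(x→3) (3-x)·ln(3-x) = 0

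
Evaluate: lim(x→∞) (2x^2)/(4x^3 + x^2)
This is an ∞/∞ indeterminate form.

Apply L'Hôpital's rule: differentiate numerator and denominator separately.
  f(x) = 2·x^2   ⇒   f'(x) = 4·x
  g(x) = 4·x^3 + x^2   ⇒   g'(x) = 12·x^2 + 2·x
  lim(x→∞) f'(x)/g'(x) = lim(x→∞) (4·x)/(12·x^2 + 2·x)
  = 0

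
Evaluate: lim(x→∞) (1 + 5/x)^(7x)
This is an exponential indeterminate form.

For exponential indeterminate forms, take the natural log:
  Let L = lim(x→∞) (1 + 5/x)^(7x)
  Then ln(L) = lim(x→∞) [exponent × ln(base)]
  Evaluate using L'Hôpital or standard limits, then exponentiate.
  L = e^(35)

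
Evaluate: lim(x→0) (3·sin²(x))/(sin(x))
This is a 0/0 indeterminate form.

Apply L'Hôpital's rule: differentiate numerator and denominator separately.
  f(x) = 3·sin(x)^2   ⇒   f'(x) = 6·sin(x)·cos(x)
  g(x) = sin(x)   ⇒   g'(x) = cos(x)
  lim(x→0) f'(x)/g'(x) = lim(x→0) (6·sin(x)·cos(x))/(cos(x))
  = 0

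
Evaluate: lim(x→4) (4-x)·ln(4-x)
This is a 0·∞ indeterminate form.

Rewrite 0·∞ as a quotient (0/0 or ∞/∞ form), then apply L'Hôpital's rule:
  lim(x→4) (4-x)·ln(4-x) = 0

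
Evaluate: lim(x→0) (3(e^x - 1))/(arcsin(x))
This is a 0/0 indeterminate form.

Apply L'Hôpital's rule: differentiate numerator and denominator separately.
  f(x) = 3·e^(x) - 3   ⇒   f'(x) = 3·e^(x)
  g(x) = asin(x)   ⇒   g'(x) = 1/sqrt(1 - x^2)
  lim(x→0) f'(x)/g'(x) = lim(x→0) (3·e^(x))/(1/sqrt(1 - x^2))
  = 3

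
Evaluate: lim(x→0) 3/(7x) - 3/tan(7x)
This is an ∞-∞ indeterminate form.

Combine fractions or rationalize to convert ∞-∞ to 0/0 form:
  lim(x→0) 3/(7x) - 3/tan(7x) = 0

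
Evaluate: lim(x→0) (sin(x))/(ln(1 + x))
This is a 0/0 indeterminate form.

Apply L'Hôpital's rule: differentiate numerator and denominator separately.
  f(x) = sin(x)   ⇒   f'(x) = cos(x)
  g(x) = ln(x + 1)   ⇒   g'(x) = 1/(x + 1)
  lim(x→0) f'(x)/g'(x) = lim(x→0) (cos(x))/(1/(x + 1))
  = 1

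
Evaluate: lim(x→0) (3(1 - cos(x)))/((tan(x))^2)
This is a 0/0 indeterminate form.

Apply L'Hôpital's rule: differentiate numerator and denominator separately.
  f(x) = 3 - 3·cos(x)   ⇒   f'(x) = 3·sin(x)
  g(x) = tan(x)^2   ⇒   g'(x) = (2·tan(x)^2 + 2)·tan(x)
  lim(x→0) f'(x)/g'(x) = lim(x→0) (3·sin(x))/((2·tan(x)^2 + 2)·tan(x))
  = 3/2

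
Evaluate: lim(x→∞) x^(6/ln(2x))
This is an exponential indeterminate form.

For exponential indeterminate forms, take the natural log:
  Let L = lim(x→∞) x^(6/ln(2x))
  Then ln(L) = lim(x→∞) [exponent × ln(base)]
  Evaluate using L'Hôpital or standard limits, then exponentiate.
  L = e^(6)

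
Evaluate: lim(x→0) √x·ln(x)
This is a 0·∞ indeterminate form.

Rewrite 0·∞ as a quotient (0/0 or ∞/∞ form), then apply L'Hôpital's rule:
  lim(x→0) √x·ln(x) = 0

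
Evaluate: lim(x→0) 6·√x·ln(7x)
This is a 0·∞ indeterminate form.

Rewrite 0·∞ as a quotient (0/0 or ∞/∞ form), then apply L'Hôpital's rule:
  lim(x→0) 6·√x·ln(7x) = 0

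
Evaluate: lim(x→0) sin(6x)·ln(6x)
This is a 0·∞ indeterminate form.

Rewrite 0·∞ as a quotient (0/0 or ∞/∞ form), then apply L'Hôpital's rule:
  lim(x→0) sin(6x)·ln(6x) = 0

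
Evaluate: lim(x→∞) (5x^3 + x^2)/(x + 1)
This is an ∞/∞ indeterminate form.

Apply L'Hôpital's rule: differentiate numerator and denominator separately.
  f(x) = 5·x^3 + x^2   ⇒   f'(x) = 15·x^2 + 2·x
  g(x) = x + 1   ⇒   g'(x) = 1
  lim(x→∞) f'(x)/g'(x) = lim(x→∞) (15·x^2 + 2·x)/(1)
  = ∞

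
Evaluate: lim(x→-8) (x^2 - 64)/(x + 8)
This is a standard limit.

Factor or rationalize the expression:
  lim(x→-8) (x^2 - 64)/(x + 8) = -16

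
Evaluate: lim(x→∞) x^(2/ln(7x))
This is an exponential indeterminate form.

For exponential indeterminate forms, take the natural log:
  Let L = lim(x→∞) x^(2/ln(7x))
  Then ln(L) = lim(x→∞) [exponent × ln(base)]
  Evaluate using L'Hôpital or standard limits, then exponentiate.
  L = e²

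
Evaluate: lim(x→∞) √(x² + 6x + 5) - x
This is an ∞-∞ indeterminate form.

Combine fractions or rationalize to convert ∞-∞ to 0/0 form:
  lim(x→∞) √(x² + 6x + 5) - x = 3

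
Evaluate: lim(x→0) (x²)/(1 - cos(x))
This is a 0/0 indeterminate form.

Apply L'Hôpital's rule: differentiate numerator and denominator separately.
  f(x) = x^2   ⇒   f'(x) = 2·x
  g(x) = 1 - cos(x)   ⇒   g'(x) = sin(x)
  lim(x→0) f'(x)/g'(x) = lim(x→0) (2·x)/(sin(x))
  = 2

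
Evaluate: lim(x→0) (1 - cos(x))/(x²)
This is a 0/0 indeterminate form.

Apply L'Hôpital's rule: differentiate numerator and denominator separately.
  f(x) = 1 - cos(x)   ⇒   f'(x) = sin(x)
  g(x) = x^2   ⇒   g'(x) = 2·x
  lim(x→0) f'(x)/g'(x) = lim(x→0) (sin(x))/(2·x)
  = 1/2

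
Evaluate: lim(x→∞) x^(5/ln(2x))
This is an exponential indeterminate form.

For exponential indeterminate forms, take the natural log:
  Let L = lim(x→∞) x^(5/ln(2x))
  Then ln(L) = lim(x→∞) [exponent × ln(base)]
  Evaluate using L'Hôpital or standard limits, then exponentiate.
  L = e^(5)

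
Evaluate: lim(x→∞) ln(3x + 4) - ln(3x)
This is an ∞-∞ indeterminate form.

Combine fractions or rationalize to convert ∞-∞ to 0/0 form:
  lim(x→∞) ln(3x + 4) - ln(3x) = 0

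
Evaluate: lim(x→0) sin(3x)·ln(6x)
This is a 0·∞ indeterminate form.

Rewrite 0·∞ as a quotient (0/0 or ∞/∞ form), then apply L'Hôpital's rule:
  lim(x→0) sin(3x)·ln(6x) = 0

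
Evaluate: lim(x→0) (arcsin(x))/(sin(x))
This is a 0/0 indeterminate form.

Apply L'Hôpital's rule: differentiate numerator and denominator separately.
  f(x) = asin(x)   ⇒   f'(x) = 1/sqrt(1 - x^2)
  g(x) = sin(x)   ⇒   g'(x) = cos(x)
  lim(x→0) f'(x)/g'(x) = lim(x→0) (1/sqrt(1 - x^2))/(cos(x))
  = 1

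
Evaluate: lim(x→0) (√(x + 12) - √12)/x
This is a standard limit.

Factor or rationalize the expression:
  lim(x→0) (√(x + 12) - √12)/x = sqrt(3)/12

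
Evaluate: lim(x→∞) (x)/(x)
This is an ∞/∞ indeterminate form.

Apply L'Hôpital's rule: differentiate numerator and denominator separately.
  f(x) = x   ⇒   f'(x) = 1
  g(x) = x   ⇒   g'(x) = 1
  lim(x→∞) f'(x)/g'(x) = lim(x→∞) (1)/(1)
  = 1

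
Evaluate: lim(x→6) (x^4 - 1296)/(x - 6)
This is a standard limit.

Factor or rationalize the expression:
  lim(x→6) (x^4 - 1296)/(x - 6) = 864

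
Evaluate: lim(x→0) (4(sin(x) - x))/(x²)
This is a 0/0 indeterminate form.

Apply L'Hôpital's rule: differentiate numerator and denominator separately.
  f(x) = -4·x + 4·sin(x)   ⇒   f'(x) = 4·cos(x) - 4
  g(x) = x^2   ⇒   g'(x) = 2·x
  lim(x→0) f'(x)/g'(x) = lim(x→0) (4·cos(x) - 4)/(2·x)
  = 0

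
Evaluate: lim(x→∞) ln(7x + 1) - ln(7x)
This is an ∞-∞ indeterminate form.

Combine fractions or rationalize to convert ∞-∞ to 0/0 form:
  lim(x→∞) ln(7x + 1) - ln(7x) = 0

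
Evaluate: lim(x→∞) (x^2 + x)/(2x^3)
This is an ∞/∞ indeterminate form.

Apply L'Hôpital's rule: differentiate numerator and denominator separately.
  f(x) = x^2 + x   ⇒   f'(x) = 2·x + 1
  g(x) = 2·x^3   ⇒   g'(x) = 6·x^2
  lim(x→∞) f'(x)/g'(x) = lim(x→∞) (2·x + 1)/(6·x^2)
  = 0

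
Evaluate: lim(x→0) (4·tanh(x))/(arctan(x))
This is a 0/0 indeterminate form.

Apply L'Hôpital's rule: differentiate numerator and denominator separately.
  f(x) = 4·tanh(x)   ⇒   f'(x) = 4 - 4·tanh(x)^2
  g(x) = atan(x)   ⇒   g'(x) = 1/(x^2 + 1)
  lim(x→0) f'(x)/g'(x) = lim(x→0) (4 - 4·tanh(x)^2)/(1/(x^2 + 1))
  = 4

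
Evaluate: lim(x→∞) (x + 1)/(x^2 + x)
This is an ∞/∞ indeterminate form.

Apply L'Hôpital's rule: differentiate numerator and denominator separately.
  f(x) = x + 1   ⇒   f'(x) = 1
  g(x) = x^2 + x   ⇒   g'(x) = 2·x + 1
  lim(x→∞) f'(x)/g'(x) = lim(x→∞) (1)/(2·x + 1)
  = 0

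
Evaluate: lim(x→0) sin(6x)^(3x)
This is an exponential indeterminate form.

For exponential indeterminate forms, take the natural log:
  Let L = lim(x→0) sin(6x)^(3x)
  Then ln(L) = lim(x→0) [exponent × ln(base)]
  Evaluate using L'Hôpital or standard limits, then exponentiate.
  L = 1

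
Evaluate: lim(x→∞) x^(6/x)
This is an exponential indeterminate form.

For exponential indeterminate forms, take the natural log:
  Let L = lim(x→∞) x^(6/x)
  Then ln(L) = lim(x→∞) [exponent × ln(base)]
  Evaluate using L'Hôpital or standard limits, then exponentiate.
  L = 1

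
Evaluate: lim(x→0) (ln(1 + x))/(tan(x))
This is a 0/0 indeterminate form.

Apply L'Hôpital's rule: differentiate numerator and denominator separately.
  f(x) = ln(x + 1)   ⇒   f'(x) = 1/(x + 1)
  g(x) = tan(x)   ⇒   g'(x) = tan(x)^2 + 1
  lim(x→0) f'(x)/g'(x) = lim(x→0) (1/(x + 1))/(tan(x)^2 + 1)
  = 1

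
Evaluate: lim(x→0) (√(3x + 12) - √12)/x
This is a standard limit.

Factor or rationalize the expression:
  lim(x→0) (√(3x + 12) - √12)/x = sqrt(3)/4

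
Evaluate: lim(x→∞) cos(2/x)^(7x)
This is an exponential indeterminate form.

For exponential indeterminate forms, take the natural log:
  Let L = lim(x→∞) cos(2/x)^(7x)
  Then ln(L) = lim(x→∞) [exponent × ln(base)]
  Evaluate using L'Hôpital or standard limits, then exponentiate.
  L = 1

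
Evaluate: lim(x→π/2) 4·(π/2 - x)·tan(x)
This is a 0·∞ indeterminate form.

Rewrite 0·∞ as a quotient (0/0 or ∞/∞ form), then apply L'Hôpital's rule:
  lim(x→π/2) 4·(π/2 - x)·tan(x) = 4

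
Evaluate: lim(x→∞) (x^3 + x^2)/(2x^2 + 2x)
This is an ∞/∞ indeterminate form.

Apply L'Hôpital's rule: differentiate numerator and denominator separately.
  f(x) = x^3 + x^2   ⇒   f'(x) = 3·x^2 + 2·x
  g(x) = 2·x^2 + 2·x   ⇒   g'(x) = 4·x + 2
  lim(x→∞) f'(x)/g'(x) = lim(x→∞) (3·x^2 + 2·x)/(4·x + 2)
  = ∞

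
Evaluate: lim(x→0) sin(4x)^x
This is an exponential indeterminate form.

For exponential indeterminate forms, take the natural log:
  Let L = lim(x→0) sin(4x)^x
  Then ln(L) = lim(x→0) [exponent × ln(base)]
  Evaluate using L'Hôpital or standard limits, then exponentiate.
  L = 1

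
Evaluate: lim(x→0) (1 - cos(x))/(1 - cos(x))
This is a 0/0 indeterminate form.

Apply L'Hôpital's rule: differentiate numerator and denominator separately.
  f(x) = 1 - cos(x)   ⇒   f'(x) = sin(x)
  g(x) = 1 - cos(x)   ⇒   g'(x) = sin(x)
  lim(x→0) f'(x)/g'(x) = lim(x→0) (sin(x))/(sin(x))
  = 1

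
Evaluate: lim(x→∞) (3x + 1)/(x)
This is an ∞/∞ indeterminate form.

Apply L'Hôpital's rule: differentiate numerator and denominator separately.
  f(x) = 3·x + 1   ⇒   f'(x) = 3
  g(x) = x   ⇒   g'(x) = 1
  lim(x→∞) f'(x)/g'(x) = lim(x→∞) (3)/(1)
  = 3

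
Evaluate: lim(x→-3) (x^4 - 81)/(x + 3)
This is a standard limit.

Factor or rationalize the expression:
  lim(x→-3) (x^4 - 81)/(x + 3) = -108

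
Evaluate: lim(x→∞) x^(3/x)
This is an exponential indeterminate form.

For exponential indeterminate forms, take the natural log:
  Let L = lim(x→∞) x^(3/x)
  Then ln(L) = lim(x→∞) [exponent × ln(base)]
  Evaluate using L'Hôpital or standard limits, then exponentiate.
  L = 1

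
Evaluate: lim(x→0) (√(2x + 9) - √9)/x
This is a standard limit.

Factor or rationalize the expression:
  lim(x→0) (√(2x + 9) - √9)/x = 1/3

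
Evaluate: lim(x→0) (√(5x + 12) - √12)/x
This is a standard limit.

Factor or rationalize the expression:
  lim(x→0) (√(5x + 12) - √12)/x = 5·sqrt(3)/12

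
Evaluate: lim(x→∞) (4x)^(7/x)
This is an exponential indeterminate form.

For exponential indeterminate forms, take the natural log:
  Let L = lim(x→∞) (4x)^(7/x)
  Then ln(L) = lim(x→∞) [exponent × ln(base)]
  Evaluate using L'Hôpital or standard limits, then exponentiate.
  L = 1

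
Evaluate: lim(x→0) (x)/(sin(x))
This is a 0/0 indeterminate form.

Apply L'Hôpital's rule: differentiate numerator and denominator separately.
  f(x) = x   ⇒   f'(x) = 1
  g(x) = sin(x)   ⇒   g'(x) = cos(x)
  lim(x→0) f'(x)/g'(x) = lim(x→0) (1)/(cos(x))
  = 1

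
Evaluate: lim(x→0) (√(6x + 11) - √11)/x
This is a standard limit.

Factor or rationalize the expression:
  lim(x→0) (√(6x + 11) - √11)/x = 3·sqrt(11)/11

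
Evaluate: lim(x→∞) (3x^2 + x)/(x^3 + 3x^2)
This is an ∞/∞ indeterminate form.

Apply L'Hôpital's rule: differentiate numerator and denominator separately.
  f(x) = 3·x^2 + x   ⇒   f'(x) = 6·x + 1
  g(x) = x^3 + 3·x^2   ⇒   g'(x) = 3·x^2 + 6·x
  lim(x→∞) f'(x)/g'(x) = lim(x→∞) (6·x + 1)/(3·x^2 + 6·x)
  = 0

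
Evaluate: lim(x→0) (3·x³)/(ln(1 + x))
This is a 0/0 indeterminate form.

Apply L'Hôpital's rule: differentiate numerator and denominator separately.
  f(x) = 3·x^3   ⇒   f'(x) = 9·x^2
  g(x) = ln(x + 1)   ⇒   g'(x) = 1/(x + 1)
  lim(x→0) f'(x)/g'(x) = lim(x→0) (9·x^2)/(1/(x + 1))
  = 0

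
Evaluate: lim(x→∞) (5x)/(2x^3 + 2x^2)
This is an ∞/∞ indeterminate form.

Apply L'Hôpital's rule: differentiate numerator and denominator separately.
  f(x) = 5·x   ⇒   f'(x) = 5
  g(x) = 2·x^3 + 2·x^2   ⇒   g'(x) = 6·x^2 + 4·x
  lim(x→∞) f'(x)/g'(x) = lim(x→∞) (5)/(6·x^2 + 4·x)
  = 0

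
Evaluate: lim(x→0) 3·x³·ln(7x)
This is a 0·∞ indeterminate form.

Rewrite 0·∞ as a quotient (0/0 or ∞/∞ form), then apply L'Hôpital's rule:
  lim(x→0) 3·x³·ln(7x) = 0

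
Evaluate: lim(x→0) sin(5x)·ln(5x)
This is a 0·∞ indeterminate form.

Rewrite 0·∞ as a quotient (0/0 or ∞/∞ form), then apply L'Hôpital's rule:
  lim(x→0) sin(5x)·ln(5x) = 0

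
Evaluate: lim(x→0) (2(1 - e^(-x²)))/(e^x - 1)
This is a 0/0 indeterminate form.

Apply L'Hôpital's rule: differentiate numerator and denominator separately.
  f(x) = 2 - 2·e^(-x^2)   ⇒   f'(x) = 4·x·e^(-x^2)
  g(x) = e^(x) - 1   ⇒   g'(x) = e^(x)
  lim(x→0) f'(x)/g'(x) = lim(x→0) (4·x·e^(-x^2))/(e^(x))
  = 0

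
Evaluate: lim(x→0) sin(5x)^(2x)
This is an exponential indeterminate form.

For exponential indeterminate forms, take the natural log:
  Let L = lim(x→0) sin(5x)^(2x)
  Then ln(L) = lim(x→0) [exponent × ln(base)]
  Evaluate using L'Hôpital or standard limits, then exponentiate.
  L = 1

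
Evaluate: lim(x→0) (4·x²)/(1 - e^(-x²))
This is a 0/0 indeterminate form.

Apply L'Hôpital's rule: differentiate numerator and denominator separately.
  f(x) = 4·x^2   ⇒   f'(x) = 8·x
  g(x) = 1 - e^(-x^2)   ⇒   g'(x) = 2·x·e^(-x^2)
  lim(x→0) f'(x)/g'(x) = lim(x→0) (8·x)/(2·x·e^(-x^2))
  = 4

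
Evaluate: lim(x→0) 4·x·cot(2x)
This is a 0·∞ indeterminate form.

Rewrite 0·∞ as a quotient (0/0 or ∞/∞ form), then apply L'Hôpital's rule:
  lim(x→0) 4·x·cot(2x) = 2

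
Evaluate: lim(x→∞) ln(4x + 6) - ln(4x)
This is an ∞-∞ indeterminate form.

Combine fractions or rationalize to convert ∞-∞ to 0/0 form:
  lim(x→∞) ln(4x + 6) - ln(4x) = 0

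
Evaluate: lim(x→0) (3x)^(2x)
This is an exponential indeterminate form.

For exponential indeterminate forms, take the natural log:
  Let L = lim(x→0) (3x)^(2x)
  Then ln(L) = lim(x→0) [exponent × ln(base)]
  Evaluate using L'Hôpital or standard limits, then exponentiate.
  L = 1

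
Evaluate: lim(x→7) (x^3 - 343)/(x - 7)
This is a standard limit.

Factor or rationalize the expression:
  lim(x→7) (x^3 - 343)/(x - 7) = 147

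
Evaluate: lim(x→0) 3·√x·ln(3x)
This is a 0·∞ indeterminate form.

Rewrite 0·∞ as a quotient (0/0 or ∞/∞ form), then apply L'Hôpital's rule:
  lim(x→0) 3·√x·ln(3x) = 0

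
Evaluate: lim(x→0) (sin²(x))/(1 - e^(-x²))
This is a 0/0 indeterminate form.

Apply L'Hôpital's rule: differentiate numerator and denominator separately.
  f(x) = sin(x)^2   ⇒   f'(x) = 2·sin(x)·cos(x)
  g(x) = 1 - e^(-x^2)   ⇒   g'(x) = 2·x·e^(-x^2)
  lim(x→0) f'(x)/g'(x) = lim(x→0) (2·sin(x)·cos(x))/(2·x·e^(-x^2))
  = 1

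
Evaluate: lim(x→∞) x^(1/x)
This is an exponential indeterminate form.

For exponential indeterminate forms, take the natural log:
  Let L = lim(x→∞) x^(1/x)
  Then ln(L) = lim(x→∞) [exponent × ln(base)]
  Evaluate using L'Hôpital or standard limits, then exponentiate.
  L = 1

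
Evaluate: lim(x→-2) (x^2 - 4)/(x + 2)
This is a standard limit.

Factor or rationalize the expression:
  lim(x→-2) (x^2 - 4)/(x + 2) = -4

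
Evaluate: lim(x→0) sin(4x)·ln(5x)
This is a 0·∞ indeterminate form.

Rewrite 0·∞ as a quotient (0/0 or ∞/∞ form), then apply L'Hôpital's rule:
  lim(x→0) sin(4x)·ln(5x) = 0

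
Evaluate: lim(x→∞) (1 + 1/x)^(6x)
This is an exponential indeterminate form.

For exponential indeterminate forms, take the natural log:
  Let L = lim(x→∞) (1 + 1/x)^(6x)
  Then ln(L) = lim(x→∞) [exponent × ln(base)]
  Evaluate using L'Hôpital or standard limits, then exponentiate.
  L = e^(6)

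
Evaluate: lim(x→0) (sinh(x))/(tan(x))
This is a 0/0 indeterminate form.

Apply L'Hôpital's rule: differentiate numerator and denominator separately.
  f(x) = sinh(x)   ⇒   f'(x) = cosh(x)
  g(x) = tan(x)   ⇒   g'(x) = tan(x)^2 + 1
  lim(x→0) f'(x)/g'(x) = lim(x→0) (cosh(x))/(tan(x)^2 + 1)
  = 1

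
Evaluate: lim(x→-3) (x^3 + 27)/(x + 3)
This is a standard limit.

Factor or rationalize the expression:
  lim(x→-3) (x^3 + 27)/(x + 3) = 27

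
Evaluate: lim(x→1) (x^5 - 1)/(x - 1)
This is a standard limit.

Factor or rationalize the expression:
  lim(x→1) (x^5 - 1)/(x - 1) = 5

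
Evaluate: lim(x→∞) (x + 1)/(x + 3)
This is an ∞/∞ indeterminate form.

Apply L'Hôpital's rule: differentiate numerator and denominator separately.
  f(x) = x + 1   ⇒   f'(x) = 1
  g(x) = x + 3   ⇒   g'(x) = 1
  lim(x→∞) f'(x)/g'(x) = lim(x→∞) (1)/(1)
  = 1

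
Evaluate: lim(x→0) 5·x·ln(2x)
This is a 0·∞ indeterminate form.

Rewrite 0·∞ as a quotient (0/0 or ∞/∞ form), then apply L'Hôpital's rule:
  lim(x→0) 5·x·ln(2x) = 0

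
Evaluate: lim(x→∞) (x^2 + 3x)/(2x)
This is an ∞/∞ indeterminate form.

Apply L'Hôpital's rule: differentiate numerator and denominator separately.
  f(x) = x^2 + 3·x   ⇒   f'(x) = 2·x + 3
  g(x) = 2·x   ⇒   g'(x) = 2
  lim(x→∞) f'(x)/g'(x) = lim(x→∞) (2·x + 3)/(2)
  = ∞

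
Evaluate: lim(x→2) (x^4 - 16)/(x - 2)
This is a standard limit.

Factor or rationalize the expression:
  lim(x→2) (x^4 - 16)/(x - 2) = 32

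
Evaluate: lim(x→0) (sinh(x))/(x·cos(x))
This is a 0/0 indeterminate form.

Apply L'Hôpital's rule: differentiate numerator and denominator separately.
  f(x) = sinh(x)   ⇒   f'(x) = cosh(x)
  g(x) = x·cos(x)   ⇒   g'(x) = -x·sin(x) + cos(x)
  lim(x→0) f'(x)/g'(x) = lim(x→0) (cosh(x))/(-x·sin(x) + cos(x))
  = 1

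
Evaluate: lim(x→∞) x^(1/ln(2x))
This is an exponential indeterminate form.

For exponential indeterminate forms, take the natural log:
  Let L = lim(x→∞) x^(1/ln(2x))
  Then ln(L) = lim(x→∞) [exponent × ln(base)]
  Evaluate using L'Hôpital or standard limits, then exponentiate.
  L = e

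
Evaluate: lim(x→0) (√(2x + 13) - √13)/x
This is a standard limit.

Factor or rationalize the expression:
  lim(x→0) (√(2x + 13) - √13)/x = sqrt(13)/13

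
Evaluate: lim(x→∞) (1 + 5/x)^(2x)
This is an exponential indeterminate form.

For exponential indeterminate forms, take the natural log:
  Let L = lim(x→∞) (1 + 5/x)^(2x)
  Then ln(L) = lim(x→∞) [exponent × ln(base)]
  Evaluate using L'Hôpital or standard limits, then exponentiate.
  L = e^(10)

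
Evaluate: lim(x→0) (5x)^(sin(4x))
This is an exponential indeterminate form.

For exponential indeterminate forms, take the natural log:
  Let L = lim(x→0) (5x)^(sin(4x))
  Then ln(L) = lim(x→0) [exponent × ln(base)]
  Evaluate using L'Hôpital or standard limits, then exponentiate.
  L = 1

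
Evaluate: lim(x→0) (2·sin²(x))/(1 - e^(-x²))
This is a 0/0 indeterminate form.

Apply L'Hôpital's rule: differentiate numerator and denominator separately.
  f(x) = 2·sin(x)^2   ⇒   f'(x) = 4·sin(x)·cos(x)
  g(x) = 1 - e^(-x^2)   ⇒   g'(x) = 2·x·e^(-x^2)
  lim(x→0) f'(x)/g'(x) = lim(x→0) (4·sin(x)·cos(x))/(2·x·e^(-x^2))
  = 2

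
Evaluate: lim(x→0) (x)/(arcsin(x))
This is a 0/0 indeterminate form.

Apply L'Hôpital's rule: differentiate numerator and denominator separately.
  f(x) = x   ⇒   f'(x) = 1
  g(x) = asin(x)   ⇒   g'(x) = 1/sqrt(1 - x^2)
  lim(x→0) f'(x)/g'(x) = lim(x→0) (1)/(1/sqrt(1 - x^2))
  = 1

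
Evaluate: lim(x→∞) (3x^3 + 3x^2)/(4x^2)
This is an ∞/∞ indeterminate form.

Apply L'Hôpital's rule: differentiate numerator and denominator separately.
  f(x) = 3·x^3 + 3·x^2   ⇒   f'(x) = 9·x^2 + 6·x
  g(x) = 4·x^2   ⇒   g'(x) = 8·x
  lim(x→∞) f'(x)/g'(x) = lim(x→∞) (9·x^2 + 6·x)/(8·x)
  = ∞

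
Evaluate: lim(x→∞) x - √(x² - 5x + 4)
This is an ∞-∞ indeterminate form.

Combine fractions or rationalize to convert ∞-∞ to 0/0 form:
  lim(x→∞) x - √(x² - 5x + 4) = 5/2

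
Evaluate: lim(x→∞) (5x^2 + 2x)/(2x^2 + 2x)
This is an ∞/∞ indeterminate form.

Apply L'Hôpital's rule: differentiate numerator and denominator separately.
  f(x) = 5·x^2 + 2·x   ⇒   f'(x) = 10·x + 2
  g(x) = 2·x^2 + 2·x   ⇒   g'(x) = 4·x + 2
  lim(x→∞) f'(x)/g'(x) = lim(x→∞) (10·x + 2)/(4·x + 2)
  = 5/2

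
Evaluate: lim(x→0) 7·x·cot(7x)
This is a 0·∞ indeterminate form.

Rewrite 0·∞ as a quotient (0/0 or ∞/∞ form), then apply L'Hôpital's rule:
  lim(x→0) 7·x·cot(7x) = 1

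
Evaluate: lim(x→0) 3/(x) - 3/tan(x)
This is an ∞-∞ indeterminate form.

Combine fractions or rationalize to convert ∞-∞ to 0/0 form:
  lim(x→0) 3/(x) - 3/tan(x) = 0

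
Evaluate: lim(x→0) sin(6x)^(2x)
This is an exponential indeterminate form.

For exponential indeterminate forms, take the natural log:
  Let L = lim(x→0) sin(6x)^(2x)
  Then ln(L) = lim(x→0) [exponent × ln(base)]
  Evaluate using L'Hôpital or standard limits, then exponentiate.
  L = 1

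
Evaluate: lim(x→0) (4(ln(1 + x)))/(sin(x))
This is a 0/0 indeterminate form.

Apply L'Hôpital's rule: differentiate numerator and denominator separately.
  f(x) = 4·ln(x + 1)   ⇒   f'(x) = 4/(x + 1)
  g(x) = sin(x)   ⇒   g'(x) = cos(x)
  lim(x→0) f'(x)/g'(x) = lim(x→0) (4/(x + 1))/(cos(x))
  = 4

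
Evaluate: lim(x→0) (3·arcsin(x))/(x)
This is a 0/0 indeterminate form.

Apply L'Hôpital's rule: differentiate numerator and denominator separately.
  f(x) = 3·asin(x)   ⇒   f'(x) = 3/sqrt(1 - x^2)
  g(x) = x   ⇒   g'(x) = 1
  lim(x→0) f'(x)/g'(x) = lim(x→0) (3/sqrt(1 - x^2))/(1)
  = 3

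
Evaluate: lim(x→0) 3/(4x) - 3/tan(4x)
This is an ∞-∞ indeterminate form.

Combine fractions or rationalize to convert ∞-∞ to 0/0 form:
  lim(x→0) 3/(4x) - 3/tan(4x) = 0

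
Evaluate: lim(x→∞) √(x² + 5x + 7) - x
This is an ∞-∞ indeterminate form.

Combine fractions or rationalize to convert ∞-∞ to 0/0 form:
  lim(x→∞) √(x² + 5x + 7) - x = 5/2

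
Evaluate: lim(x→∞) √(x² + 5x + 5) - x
This is an ∞-∞ indeterminate form.

Combine fractions or rationalize to convert ∞-∞ to 0/0 form:
  lim(x→∞) √(x² + 5x + 5) - x = 5/2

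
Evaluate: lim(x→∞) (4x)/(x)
This is an ∞/∞ indeterminate form.

Apply L'Hôpital's rule: differentiate numerator and denominator separately.
  f(x) = 4·x   ⇒   f'(x) = 4
  g(x) = x   ⇒   g'(x) = 1
  lim(x→∞) f'(x)/g'(x) = lim(x→∞) (4)/(1)
  = 4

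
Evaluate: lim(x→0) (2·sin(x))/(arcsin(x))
This is a 0/0 indeterminate form.

Apply L'Hôpital's rule: differentiate numerator and denominator separately.
  f(x) = 2·sin(x)   ⇒   f'(x) = 2·cos(x)
  g(x) = asin(x)   ⇒   g'(x) = 1/sqrt(1 - x^2)
  lim(x→0) f'(x)/g'(x) = lim(x→0) (2·cos(x))/(1/sqrt(1 - x^2))
  = 2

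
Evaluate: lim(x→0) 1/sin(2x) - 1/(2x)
This is an ∞-∞ indeterminate form.

Combine fractions or rationalize to convert ∞-∞ to 0/0 form:
  lim(x→0) 1/sin(2x) - 1/(2x) = 0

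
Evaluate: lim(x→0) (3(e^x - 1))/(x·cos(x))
This is a 0/0 indeterminate form.

Apply L'Hôpital's rule: differentiate numerator and denominator separately.
  f(x) = 3·e^(x) - 3   ⇒   f'(x) = 3·e^(x)
  g(x) = x·cos(x)   ⇒   g'(x) = -x·sin(x) + cos(x)
  lim(x→0) f'(x)/g'(x) = lim(x→0) (3·e^(x))/(-x·sin(x) + cos(x))
  = 3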